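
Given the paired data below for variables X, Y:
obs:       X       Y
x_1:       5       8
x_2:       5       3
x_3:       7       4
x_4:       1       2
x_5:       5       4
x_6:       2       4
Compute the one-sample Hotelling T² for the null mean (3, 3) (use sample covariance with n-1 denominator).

Step 1 — sample mean vector:
  mean(X) = (5 + 5 + 7 + 1 + 5 + 2) / 6 = 25/6 = 4.1667
  mean(Y) = (8 + 3 + 4 + 2 + 4 + 4) / 6 = 25/6 = 4.1667
  x̄ = (4.1667, 4.1667),  deviation x̄ - mu_0 = (4.1667, 4.1667) - (3, 3) = (1.1667, 1.1667).

Step 2 — sample covariance matrix, S[i,j] = (1/(n-1)) · Σ_k (x_{k,i} - mean_i) · (x_{k,j} - mean_j), divisor n-1 = 5:
  S[X,X] = ((0.8333)·(0.8333) + (0.8333)·(0.8333) + (2.8333)·(2.8333) + (-3.1667)·(-3.1667) + (0.8333)·(0.8333) + (-2.1667)·(-2.1667)) / 5 = 24.8333/5 = 4.9667
  S[X,Y] = ((0.8333)·(3.8333) + (0.8333)·(-1.1667) + (2.8333)·(-0.1667) + (-3.1667)·(-2.1667) + (0.8333)·(-0.1667) + (-2.1667)·(-0.1667)) / 5 = 8.8333/5 = 1.7667
  S[Y,Y] = ((3.8333)·(3.8333) + (-1.1667)·(-1.1667) + (-0.1667)·(-0.1667) + (-2.1667)·(-2.1667) + (-0.1667)·(-0.1667) + (-0.1667)·(-0.1667)) / 5 = 20.8333/5 = 4.1667
  S = [[4.9667, 1.7667],
 [1.7667, 4.1667]].

Step 3 — invert S. det(S) = 4.9667·4.1667 - (1.7667)² = 17.5733.
  S^{-1} = (1/det) · [[d, -b], [-b, a]] = [[0.2371, -0.1005],
 [-0.1005, 0.2826]].

Step 4 — quadratic form (x̄ - mu_0)^T · S^{-1} · (x̄ - mu_0):
  S^{-1} · (x̄ - mu_0) = (0.1593, 0.2124),
  (x̄ - mu_0)^T · [...] = (1.1667)·(0.1593) + (1.1667)·(0.2124) = 0.4337.

Step 5 — scale by n: T² = 6 · 0.4337 = 2.6024.

T² ≈ 2.6024


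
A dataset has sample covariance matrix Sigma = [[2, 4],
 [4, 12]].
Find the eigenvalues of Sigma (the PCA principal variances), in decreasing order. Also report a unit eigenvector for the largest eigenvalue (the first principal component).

Step 1 — characteristic polynomial of 2×2 Sigma:
  det(Sigma - λI) = λ² - trace · λ + det = 0.
  trace = 2 + 12 = 14, det = 2·12 - (4)² = 8.
Step 2 — discriminant:
  Δ = trace² - 4·det = 196 - 32 = 164.
Step 3 — eigenvalues:
  λ = (trace ± √Δ)/2 = (14 ± 12.8062)/2,
  λ_1 = 13.4031,  λ_2 = 0.5969.

Step 4 — unit eigenvector for λ_1: solve (Sigma - λ_1 I)v = 0. First row:
  (2 - 13.4031)·v_x + (4)·v_y = 0, i.e. (-11.4031)·v_x + (4)·v_y = 0,
  so v ∝ (b, λ_1 - a) = (4, 11.4031) = u.
  ||u|| = √((4)² + (11.4031)²) = √(146.0312) ≈ 12.0843,
  v_1 = u/||u|| ≈ (0.331, 0.9436) (||v_1|| = 1).

λ_1 = 13.4031,  λ_2 = 0.5969;  v_1 ≈ (0.331, 0.9436)


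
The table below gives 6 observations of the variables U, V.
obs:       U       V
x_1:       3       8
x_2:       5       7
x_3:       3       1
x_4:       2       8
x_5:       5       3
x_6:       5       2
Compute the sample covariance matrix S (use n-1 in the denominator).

Step 1 — column means:
  mean(U) = (3 + 5 + 3 + 2 + 5 + 5) / 6 = 23/6 = 3.8333
  mean(V) = (8 + 7 + 1 + 8 + 3 + 2) / 6 = 29/6 = 4.8333

Step 2 — sample covariance S[i,j] = (1/(n-1)) · Σ_k (x_{k,i} - mean_i) · (x_{k,j} - mean_j), with n-1 = 5.
  S[U,U] = ((-0.8333)·(-0.8333) + (1.1667)·(1.1667) + (-0.8333)·(-0.8333) + (-1.8333)·(-1.8333) + (1.1667)·(1.1667) + (1.1667)·(1.1667)) / 5 = 8.8333/5 = 1.7667
  S[U,V] = ((-0.8333)·(3.1667) + (1.1667)·(2.1667) + (-0.8333)·(-3.8333) + (-1.8333)·(3.1667) + (1.1667)·(-1.8333) + (1.1667)·(-2.8333)) / 5 = -8.1667/5 = -1.6333
  S[V,V] = ((3.1667)·(3.1667) + (2.1667)·(2.1667) + (-3.8333)·(-3.8333) + (3.1667)·(3.1667) + (-1.8333)·(-1.8333) + (-2.8333)·(-2.8333)) / 5 = 50.8333/5 = 10.1667

S is symmetric (S[j,i] = S[i,j]). Assembling:

S = [[1.7667, -1.6333],
 [-1.6333, 10.1667]]


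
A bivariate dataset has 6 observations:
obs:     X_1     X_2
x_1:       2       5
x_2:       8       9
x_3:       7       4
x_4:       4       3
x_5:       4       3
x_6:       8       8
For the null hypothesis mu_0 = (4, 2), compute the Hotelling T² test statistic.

Step 1 — sample mean vector:
  mean(X_1) = (2 + 8 + 7 + 4 + 4 + 8) / 6 = 33/6 = 5.5
  mean(X_2) = (5 + 9 + 4 + 3 + 3 + 8) / 6 = 32/6 = 5.3333
  x̄ = (5.5, 5.3333),  deviation x̄ - mu_0 = (5.5, 5.3333) - (4, 2) = (1.5, 3.3333).

Step 2 — sample covariance matrix, S[i,j] = (1/(n-1)) · Σ_k (x_{k,i} - mean_i) · (x_{k,j} - mean_j), divisor n-1 = 5:
  S[X_1,X_1] = ((-3.5)·(-3.5) + (2.5)·(2.5) + (1.5)·(1.5) + (-1.5)·(-1.5) + (-1.5)·(-1.5) + (2.5)·(2.5)) / 5 = 31.5/5 = 6.3
  S[X_1,X_2] = ((-3.5)·(-0.3333) + (2.5)·(3.6667) + (1.5)·(-1.3333) + (-1.5)·(-2.3333) + (-1.5)·(-2.3333) + (2.5)·(2.6667)) / 5 = 22/5 = 4.4
  S[X_2,X_2] = ((-0.3333)·(-0.3333) + (3.6667)·(3.6667) + (-1.3333)·(-1.3333) + (-2.3333)·(-2.3333) + (-2.3333)·(-2.3333) + (2.6667)·(2.6667)) / 5 = 33.3333/5 = 6.6667
  S = [[6.3, 4.4],
 [4.4, 6.6667]].

Step 3 — invert S. det(S) = 6.3·6.6667 - (4.4)² = 22.64.
  S^{-1} = (1/det) · [[d, -b], [-b, a]] = [[0.2945, -0.1943],
 [-0.1943, 0.2783]].

Step 4 — quadratic form (x̄ - mu_0)^T · S^{-1} · (x̄ - mu_0):
  S^{-1} · (x̄ - mu_0) = (-0.2061, 0.636),
  (x̄ - mu_0)^T · [...] = (1.5)·(-0.2061) + (3.3333)·(0.636) = 1.811.

Step 5 — scale by n: T² = 6 · 1.811 = 10.8657.

T² ≈ 10.8657


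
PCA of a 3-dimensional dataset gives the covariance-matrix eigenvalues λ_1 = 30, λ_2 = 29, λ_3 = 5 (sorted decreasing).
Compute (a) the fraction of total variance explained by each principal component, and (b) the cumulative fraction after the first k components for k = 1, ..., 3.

Step 1 — total variance = trace(Sigma) = Σ λ_i = 30 + 29 + 5 = 64.

Step 2 — fraction explained by component i = λ_i / Σ λ:
  PC1: 30/64 = 0.4688
  PC2: 29/64 = 0.4531
  PC3: 5/64 = 0.0781

Step 3 — cumulative fraction after k components = (λ_1 + ... + λ_k) / Σ λ:
  k = 1: 30/64 = 0.4688
  k = 2: (30 + 29)/64 = 59/64 = 0.9219
  k = 3: (30 + 29 + 5)/64 = 64/64 = 1

Summary (fraction, with percent):

explained: PC1 0.4688 (46.88%), PC2 0.4531 (45.31%), PC3 0.0781 (7.81%);  cumulative: 0.4688, 0.9219, 1


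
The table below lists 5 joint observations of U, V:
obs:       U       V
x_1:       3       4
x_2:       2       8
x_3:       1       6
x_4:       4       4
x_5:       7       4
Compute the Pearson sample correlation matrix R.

Step 1 — column means:
  mean(U) = (3 + 2 + 1 + 4 + 7) / 5 = 17/5 = 3.4
  mean(V) = (4 + 8 + 6 + 4 + 4) / 5 = 26/5 = 5.2

Step 2 — sample variances and covariances s[i,j] = (1/(n-1)) · Σ_k (x_{k,i} - mean_i) · (x_{k,j} - mean_j), with n-1 = 4:
  s[U,U] = ((-0.4)·(-0.4) + (-1.4)·(-1.4) + (-2.4)·(-2.4) + (0.6)·(0.6) + (3.6)·(3.6)) / 4 = 21.2/4 = 5.3
  s[U,V] = ((-0.4)·(-1.2) + (-1.4)·(2.8) + (-2.4)·(0.8) + (0.6)·(-1.2) + (3.6)·(-1.2)) / 4 = -10.4/4 = -2.6
  s[V,V] = ((-1.2)·(-1.2) + (2.8)·(2.8) + (0.8)·(0.8) + (-1.2)·(-1.2) + (-1.2)·(-1.2)) / 4 = 12.8/4 = 3.2
  Sample standard deviations s_i = √(s[i,i]):
  s(U) = √(5.3) = 2.3022
  s(V) = √(3.2) = 1.7889

Step 3 — r_{ij} = s_{ij} / (s_i · s_j):
  r[U,U] = 1 (diagonal).
  r[U,V] = -2.6 / (2.3022 · 1.7889) = -2.6 / 4.1183 = -0.6313
  r[V,V] = 1 (diagonal).

R is symmetric with unit diagonal. Assembling:

R = [[1, -0.6313],
 [-0.6313, 1]]


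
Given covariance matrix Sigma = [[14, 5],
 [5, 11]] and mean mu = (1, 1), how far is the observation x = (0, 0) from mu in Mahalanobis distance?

Step 1 — centre the observation: (x - mu) = (-1, -1).

Step 2 — invert Sigma. det(Sigma) = 14·11 - (5)² = 129.
  Sigma^{-1} = (1/det) · [[d, -b], [-b, a]] = [[0.0853, -0.0388],
 [-0.0388, 0.1085]].

Step 3 — form the quadratic (x - mu)^T · Sigma^{-1} · (x - mu):
  Sigma^{-1} · (x - mu) = (-0.0465, -0.0698).
  (x - mu)^T · [Sigma^{-1} · (x - mu)] = (-1)·(-0.0465) + (-1)·(-0.0698) = 0.1163.

Step 4 — take square root: d = √(0.1163) ≈ 0.341.

d(x, mu) = √(0.1163) ≈ 0.341


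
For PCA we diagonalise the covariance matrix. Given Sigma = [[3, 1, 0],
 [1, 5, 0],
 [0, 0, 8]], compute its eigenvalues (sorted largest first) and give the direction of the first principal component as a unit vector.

Step 1 — characteristic polynomial p(λ) = det(λI - Sigma) = λ³ - tr·λ² + c_1·λ - det, where tr = trace, c_1 = sum of the principal 2×2 minors, det = det(Sigma):
  tr = 3 + 5 + 8 = 16,
  c_1 = (3·5 - (1)²) + (3·8 - (0)²) + (5·8 - (0)²) = 14 + 24 + 40 = 78,
  det = 3·(5·8 - (0)²) - (1)·((1)·8 - (0)·(0)) + (0)·((1)·(0) - 5·(0)) = 3·(40) - (1)·(8) + (0)·(0) = 112.
  So p(λ) = λ³ - 16λ² + 78λ - 112.
Step 2 — look for an integer root (rational root theorem: any rational root is an integer divisor of 112). Testing λ = 8:
  p(8) = 512 - 1024 + 624 - 112 = 0  ✓
  Dividing out (λ - 8): p(λ) = (λ - 8)(λ² - 8λ + 14).
Step 3 — remaining eigenvalues from the quadratic λ² - 8λ + 14 = 0:
  Δ = 8² - 4·14 = 64 - 56 = 8,  λ = (8 ± √8)/2 = (8 ± 2.8284)/2 ≈ 5.4142 or 2.5858.
  Sorted: λ_1 = 8,  λ_2 = 5.4142,  λ_3 = 2.5858  (check: sum = 16 = tr ✓).

Step 4 — unit eigenvector for λ_1 = 8: v spans the null space of (Sigma - λ_1 I), whose rows are
  r_1 = (-5, 1, 0),  r_2 = (1, -3, 0),  r_3 = (0, 0, 0).
  v is orthogonal to every row, so take v ∝ r_1 × r_2 = ((1)·(0) - (0)·(-3), (0)·(1) - (-5)·(0), (-5)·(-3) - (1)·(1)) = (0, 0, 14).
  Rescale (divide by 14): u = (0, 0, 1).
  ||u|| = √((0)² + (0)² + (1)²) = √(1) = 1,  v_1 = u/||u|| ≈ (0, 0, 1) (||v_1|| = 1).

λ_1 = 8,  λ_2 = 5.4142,  λ_3 = 2.5858;  v_1 ≈ (0, 0, 1)


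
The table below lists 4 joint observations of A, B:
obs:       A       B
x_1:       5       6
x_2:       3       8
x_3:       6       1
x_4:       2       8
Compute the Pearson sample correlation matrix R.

Step 1 — column means:
  mean(A) = (5 + 3 + 6 + 2) / 4 = 16/4 = 4
  mean(B) = (6 + 8 + 1 + 8) / 4 = 23/4 = 5.75

Step 2 — sample variances and covariances s[i,j] = (1/(n-1)) · Σ_k (x_{k,i} - mean_i) · (x_{k,j} - mean_j), with n-1 = 3:
  s[A,A] = ((1)·(1) + (-1)·(-1) + (2)·(2) + (-2)·(-2)) / 3 = 10/3 = 3.3333
  s[A,B] = ((1)·(0.25) + (-1)·(2.25) + (2)·(-4.75) + (-2)·(2.25)) / 3 = -16/3 = -5.3333
  s[B,B] = ((0.25)·(0.25) + (2.25)·(2.25) + (-4.75)·(-4.75) + (2.25)·(2.25)) / 3 = 32.75/3 = 10.9167
  Sample standard deviations s_i = √(s[i,i]):
  s(A) = √(3.3333) = 1.8257
  s(B) = √(10.9167) = 3.304

Step 3 — r_{ij} = s_{ij} / (s_i · s_j):
  r[A,A] = 1 (diagonal).
  r[A,B] = -5.3333 / (1.8257 · 3.304) = -5.3333 / 6.0323 = -0.8841
  r[B,B] = 1 (diagonal).

R is symmetric with unit diagonal. Assembling:

R = [[1, -0.8841],
 [-0.8841, 1]]


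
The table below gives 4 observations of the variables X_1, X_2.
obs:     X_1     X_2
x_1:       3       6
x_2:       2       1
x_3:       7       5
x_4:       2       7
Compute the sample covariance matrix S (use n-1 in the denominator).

Step 1 — column means:
  mean(X_1) = (3 + 2 + 7 + 2) / 4 = 14/4 = 3.5
  mean(X_2) = (6 + 1 + 5 + 7) / 4 = 19/4 = 4.75

Step 2 — sample covariance S[i,j] = (1/(n-1)) · Σ_k (x_{k,i} - mean_i) · (x_{k,j} - mean_j), with n-1 = 3.
  S[X_1,X_1] = ((-0.5)·(-0.5) + (-1.5)·(-1.5) + (3.5)·(3.5) + (-1.5)·(-1.5)) / 3 = 17/3 = 5.6667
  S[X_1,X_2] = ((-0.5)·(1.25) + (-1.5)·(-3.75) + (3.5)·(0.25) + (-1.5)·(2.25)) / 3 = 2.5/3 = 0.8333
  S[X_2,X_2] = ((1.25)·(1.25) + (-3.75)·(-3.75) + (0.25)·(0.25) + (2.25)·(2.25)) / 3 = 20.75/3 = 6.9167

S is symmetric (S[j,i] = S[i,j]). Assembling:

S = [[5.6667, 0.8333],
 [0.8333, 6.9167]]


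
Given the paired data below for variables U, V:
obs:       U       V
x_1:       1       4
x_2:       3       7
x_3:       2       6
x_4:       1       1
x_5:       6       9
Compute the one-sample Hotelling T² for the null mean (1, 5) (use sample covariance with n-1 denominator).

Step 1 — sample mean vector:
  mean(U) = (1 + 3 + 2 + 1 + 6) / 5 = 13/5 = 2.6
  mean(V) = (4 + 7 + 6 + 1 + 9) / 5 = 27/5 = 5.4
  x̄ = (2.6, 5.4),  deviation x̄ - mu_0 = (2.6, 5.4) - (1, 5) = (1.6, 0.4).

Step 2 — sample covariance matrix, S[i,j] = (1/(n-1)) · Σ_k (x_{k,i} - mean_i) · (x_{k,j} - mean_j), divisor n-1 = 4:
  S[U,U] = ((-1.6)·(-1.6) + (0.4)·(0.4) + (-0.6)·(-0.6) + (-1.6)·(-1.6) + (3.4)·(3.4)) / 4 = 17.2/4 = 4.3
  S[U,V] = ((-1.6)·(-1.4) + (0.4)·(1.6) + (-0.6)·(0.6) + (-1.6)·(-4.4) + (3.4)·(3.6)) / 4 = 21.8/4 = 5.45
  S[V,V] = ((-1.4)·(-1.4) + (1.6)·(1.6) + (0.6)·(0.6) + (-4.4)·(-4.4) + (3.6)·(3.6)) / 4 = 37.2/4 = 9.3
  S = [[4.3, 5.45],
 [5.45, 9.3]].

Step 3 — invert S. det(S) = 4.3·9.3 - (5.45)² = 10.2875.
  S^{-1} = (1/det) · [[d, -b], [-b, a]] = [[0.904, -0.5298],
 [-0.5298, 0.418]].

Step 4 — quadratic form (x̄ - mu_0)^T · S^{-1} · (x̄ - mu_0):
  S^{-1} · (x̄ - mu_0) = (1.2345, -0.6804),
  (x̄ - mu_0)^T · [...] = (1.6)·(1.2345) + (0.4)·(-0.6804) = 1.703.

Step 5 — scale by n: T² = 5 · 1.703 = 8.5152.

T² ≈ 8.5152


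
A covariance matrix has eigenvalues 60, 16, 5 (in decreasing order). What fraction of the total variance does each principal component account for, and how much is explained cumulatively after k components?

Step 1 — total variance = trace(Sigma) = Σ λ_i = 60 + 16 + 5 = 81.

Step 2 — fraction explained by component i = λ_i / Σ λ:
  PC1: 60/81 = 0.7407
  PC2: 16/81 = 0.1975
  PC3: 5/81 = 0.0617

Step 3 — cumulative fraction after k components = (λ_1 + ... + λ_k) / Σ λ:
  k = 1: 60/81 = 0.7407
  k = 2: (60 + 16)/81 = 76/81 = 0.9383
  k = 3: (60 + 16 + 5)/81 = 81/81 = 1

Summary (fraction, with percent):

explained: PC1 0.7407 (74.07%), PC2 0.1975 (19.75%), PC3 0.0617 (6.17%);  cumulative: 0.7407, 0.9383, 1


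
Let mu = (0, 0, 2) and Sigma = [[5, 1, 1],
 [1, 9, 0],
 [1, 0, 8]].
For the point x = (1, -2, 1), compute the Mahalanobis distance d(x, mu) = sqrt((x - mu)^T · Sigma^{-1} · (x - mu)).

Step 1 — centre the observation: (x - mu) = (1, -2, -1).

Step 2 — invert Sigma (cofactor / det for 3×3, or solve directly):
  Sigma^{-1} = [[0.2099, -0.0233, -0.0262],
 [-0.0233, 0.1137, 0.0029],
 [-0.0262, 0.0029, 0.1283]].

Step 3 — form the quadratic (x - mu)^T · Sigma^{-1} · (x - mu):
  Sigma^{-1} · (x - mu) = (0.2828, -0.2536, -0.1603).
  (x - mu)^T · [Sigma^{-1} · (x - mu)] = (1)·(0.2828) + (-2)·(-0.2536) + (-1)·(-0.1603) = 0.9504.

Step 4 — take square root: d = √(0.9504) ≈ 0.9749.

d(x, mu) = √(0.9504) ≈ 0.9749


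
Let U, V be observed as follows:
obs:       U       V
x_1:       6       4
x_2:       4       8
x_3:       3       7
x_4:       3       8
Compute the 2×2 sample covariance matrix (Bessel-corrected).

Step 1 — column means:
  mean(U) = (6 + 4 + 3 + 3) / 4 = 16/4 = 4
  mean(V) = (4 + 8 + 7 + 8) / 4 = 27/4 = 6.75

Step 2 — sample covariance S[i,j] = (1/(n-1)) · Σ_k (x_{k,i} - mean_i) · (x_{k,j} - mean_j), with n-1 = 3.
  S[U,U] = ((2)·(2) + (0)·(0) + (-1)·(-1) + (-1)·(-1)) / 3 = 6/3 = 2
  S[U,V] = ((2)·(-2.75) + (0)·(1.25) + (-1)·(0.25) + (-1)·(1.25)) / 3 = -7/3 = -2.3333
  S[V,V] = ((-2.75)·(-2.75) + (1.25)·(1.25) + (0.25)·(0.25) + (1.25)·(1.25)) / 3 = 10.75/3 = 3.5833

S is symmetric (S[j,i] = S[i,j]). Assembling:

S = [[2, -2.3333],
 [-2.3333, 3.5833]]


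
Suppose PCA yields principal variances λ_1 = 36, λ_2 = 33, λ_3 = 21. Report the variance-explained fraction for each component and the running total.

Step 1 — total variance = trace(Sigma) = Σ λ_i = 36 + 33 + 21 = 90.

Step 2 — fraction explained by component i = λ_i / Σ λ:
  PC1: 36/90 = 0.4
  PC2: 33/90 = 0.3667
  PC3: 21/90 = 0.2333

Step 3 — cumulative fraction after k components = (λ_1 + ... + λ_k) / Σ λ:
  k = 1: 36/90 = 0.4
  k = 2: (36 + 33)/90 = 69/90 = 0.7667
  k = 3: (36 + 33 + 21)/90 = 90/90 = 1

Summary (fraction, with percent):

explained: PC1 0.4 (40%), PC2 0.3667 (36.67%), PC3 0.2333 (23.33%);  cumulative: 0.4, 0.7667, 1


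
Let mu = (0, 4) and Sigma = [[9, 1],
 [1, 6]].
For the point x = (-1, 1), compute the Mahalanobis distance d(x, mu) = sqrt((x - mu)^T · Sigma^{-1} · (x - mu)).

Step 1 — centre the observation: (x - mu) = (-1, -3).

Step 2 — invert Sigma. det(Sigma) = 9·6 - (1)² = 53.
  Sigma^{-1} = (1/det) · [[d, -b], [-b, a]] = [[0.1132, -0.0189],
 [-0.0189, 0.1698]].

Step 3 — form the quadratic (x - mu)^T · Sigma^{-1} · (x - mu):
  Sigma^{-1} · (x - mu) = (-0.0566, -0.4906).
  (x - mu)^T · [Sigma^{-1} · (x - mu)] = (-1)·(-0.0566) + (-3)·(-0.4906) = 1.5283.

Step 4 — take square root: d = √(1.5283) ≈ 1.2362.

d(x, mu) = √(1.5283) ≈ 1.2362


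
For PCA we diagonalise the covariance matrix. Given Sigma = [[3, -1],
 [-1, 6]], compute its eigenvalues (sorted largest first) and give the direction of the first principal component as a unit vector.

Step 1 — characteristic polynomial of 2×2 Sigma:
  det(Sigma - λI) = λ² - trace · λ + det = 0.
  trace = 3 + 6 = 9, det = 3·6 - (-1)² = 17.
Step 2 — discriminant:
  Δ = trace² - 4·det = 81 - 68 = 13.
Step 3 — eigenvalues:
  λ = (trace ± √Δ)/2 = (9 ± 3.6056)/2,
  λ_1 = 6.3028,  λ_2 = 2.6972.

Step 4 — unit eigenvector for λ_1: solve (Sigma - λ_1 I)v = 0. First row:
  (3 - 6.3028)·v_x + (-1)·v_y = 0, i.e. (-3.3028)·v_x + (-1)·v_y = 0,
  so v ∝ (b, λ_1 - a) = (-1, 3.3028); multiply by -1 so the first entry is positive: u = (1, -3.3028).
  ||u|| = √((1)² + (-3.3028)²) = √(11.9083) ≈ 3.4508,
  v_1 = u/||u|| ≈ (0.2898, -0.9571) (||v_1|| = 1).

λ_1 = 6.3028,  λ_2 = 2.6972;  v_1 ≈ (0.2898, -0.9571)


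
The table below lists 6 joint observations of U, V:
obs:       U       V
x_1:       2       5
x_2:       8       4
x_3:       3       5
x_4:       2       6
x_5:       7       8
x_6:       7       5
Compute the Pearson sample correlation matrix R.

Step 1 — column means:
  mean(U) = (2 + 8 + 3 + 2 + 7 + 7) / 6 = 29/6 = 4.8333
  mean(V) = (5 + 4 + 5 + 6 + 8 + 5) / 6 = 33/6 = 5.5

Step 2 — sample variances and covariances s[i,j] = (1/(n-1)) · Σ_k (x_{k,i} - mean_i) · (x_{k,j} - mean_j), with n-1 = 5:
  s[U,U] = ((-2.8333)·(-2.8333) + (3.1667)·(3.1667) + (-1.8333)·(-1.8333) + (-2.8333)·(-2.8333) + (2.1667)·(2.1667) + (2.1667)·(2.1667)) / 5 = 38.8333/5 = 7.7667
  s[U,V] = ((-2.8333)·(-0.5) + (3.1667)·(-1.5) + (-1.8333)·(-0.5) + (-2.8333)·(0.5) + (2.1667)·(2.5) + (2.1667)·(-0.5)) / 5 = 0.5/5 = 0.1
  s[V,V] = ((-0.5)·(-0.5) + (-1.5)·(-1.5) + (-0.5)·(-0.5) + (0.5)·(0.5) + (2.5)·(2.5) + (-0.5)·(-0.5)) / 5 = 9.5/5 = 1.9
  Sample standard deviations s_i = √(s[i,i]):
  s(U) = √(7.7667) = 2.7869
  s(V) = √(1.9) = 1.3784

Step 3 — r_{ij} = s_{ij} / (s_i · s_j):
  r[U,U] = 1 (diagonal).
  r[U,V] = 0.1 / (2.7869 · 1.3784) = 0.1 / 3.8414 = 0.026
  r[V,V] = 1 (diagonal).

R is symmetric with unit diagonal. Assembling:

R = [[1, 0.026],
 [0.026, 1]]


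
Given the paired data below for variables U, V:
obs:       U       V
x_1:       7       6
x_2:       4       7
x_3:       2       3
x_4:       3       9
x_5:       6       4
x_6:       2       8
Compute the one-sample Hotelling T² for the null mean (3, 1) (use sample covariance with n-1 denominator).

Step 1 — sample mean vector:
  mean(U) = (7 + 4 + 2 + 3 + 6 + 2) / 6 = 24/6 = 4
  mean(V) = (6 + 7 + 3 + 9 + 4 + 8) / 6 = 37/6 = 6.1667
  x̄ = (4, 6.1667),  deviation x̄ - mu_0 = (4, 6.1667) - (3, 1) = (1, 5.1667).

Step 2 — sample covariance matrix, S[i,j] = (1/(n-1)) · Σ_k (x_{k,i} - mean_i) · (x_{k,j} - mean_j), divisor n-1 = 5:
  S[U,U] = ((3)·(3) + (0)·(0) + (-2)·(-2) + (-1)·(-1) + (2)·(2) + (-2)·(-2)) / 5 = 22/5 = 4.4
  S[U,V] = ((3)·(-0.1667) + (0)·(0.8333) + (-2)·(-3.1667) + (-1)·(2.8333) + (2)·(-2.1667) + (-2)·(1.8333)) / 5 = -5/5 = -1
  S[V,V] = ((-0.1667)·(-0.1667) + (0.8333)·(0.8333) + (-3.1667)·(-3.1667) + (2.8333)·(2.8333) + (-2.1667)·(-2.1667) + (1.8333)·(1.8333)) / 5 = 26.8333/5 = 5.3667
  S = [[4.4, -1],
 [-1, 5.3667]].

Step 3 — invert S. det(S) = 4.4·5.3667 - (-1)² = 22.6133.
  S^{-1} = (1/det) · [[d, -b], [-b, a]] = [[0.2373, 0.0442],
 [0.0442, 0.1946]].

Step 4 — quadratic form (x̄ - mu_0)^T · S^{-1} · (x̄ - mu_0):
  S^{-1} · (x̄ - mu_0) = (0.4658, 1.0495),
  (x̄ - mu_0)^T · [...] = (1)·(0.4658) + (5.1667)·(1.0495) = 5.8884.

Step 5 — scale by n: T² = 6 · 5.8884 = 35.3302.

T² ≈ 35.3302


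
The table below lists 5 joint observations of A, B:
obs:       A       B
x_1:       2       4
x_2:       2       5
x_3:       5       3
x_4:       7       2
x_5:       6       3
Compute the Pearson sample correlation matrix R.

Step 1 — column means:
  mean(A) = (2 + 2 + 5 + 7 + 6) / 5 = 22/5 = 4.4
  mean(B) = (4 + 5 + 3 + 2 + 3) / 5 = 17/5 = 3.4

Step 2 — sample variances and covariances s[i,j] = (1/(n-1)) · Σ_k (x_{k,i} - mean_i) · (x_{k,j} - mean_j), with n-1 = 4:
  s[A,A] = ((-2.4)·(-2.4) + (-2.4)·(-2.4) + (0.6)·(0.6) + (2.6)·(2.6) + (1.6)·(1.6)) / 4 = 21.2/4 = 5.3
  s[A,B] = ((-2.4)·(0.6) + (-2.4)·(1.6) + (0.6)·(-0.4) + (2.6)·(-1.4) + (1.6)·(-0.4)) / 4 = -9.8/4 = -2.45
  s[B,B] = ((0.6)·(0.6) + (1.6)·(1.6) + (-0.4)·(-0.4) + (-1.4)·(-1.4) + (-0.4)·(-0.4)) / 4 = 5.2/4 = 1.3
  Sample standard deviations s_i = √(s[i,i]):
  s(A) = √(5.3) = 2.3022
  s(B) = √(1.3) = 1.1402

Step 3 — r_{ij} = s_{ij} / (s_i · s_j):
  r[A,A] = 1 (diagonal).
  r[A,B] = -2.45 / (2.3022 · 1.1402) = -2.45 / 2.6249 = -0.9334
  r[B,B] = 1 (diagonal).

R is symmetric with unit diagonal. Assembling:

R = [[1, -0.9334],
 [-0.9334, 1]]


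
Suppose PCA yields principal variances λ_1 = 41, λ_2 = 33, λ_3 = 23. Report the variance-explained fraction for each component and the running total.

Step 1 — total variance = trace(Sigma) = Σ λ_i = 41 + 33 + 23 = 97.

Step 2 — fraction explained by component i = λ_i / Σ λ:
  PC1: 41/97 = 0.4227
  PC2: 33/97 = 0.3402
  PC3: 23/97 = 0.2371

Step 3 — cumulative fraction after k components = (λ_1 + ... + λ_k) / Σ λ:
  k = 1: 41/97 = 0.4227
  k = 2: (41 + 33)/97 = 74/97 = 0.7629
  k = 3: (41 + 33 + 23)/97 = 97/97 = 1

Summary (fraction, with percent):

explained: PC1 0.4227 (42.27%), PC2 0.3402 (34.02%), PC3 0.2371 (23.71%);  cumulative: 0.4227, 0.7629, 1


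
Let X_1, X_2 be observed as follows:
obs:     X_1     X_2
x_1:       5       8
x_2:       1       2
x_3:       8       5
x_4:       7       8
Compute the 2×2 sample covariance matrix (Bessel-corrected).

Step 1 — column means:
  mean(X_1) = (5 + 1 + 8 + 7) / 4 = 21/4 = 5.25
  mean(X_2) = (8 + 2 + 5 + 8) / 4 = 23/4 = 5.75

Step 2 — sample covariance S[i,j] = (1/(n-1)) · Σ_k (x_{k,i} - mean_i) · (x_{k,j} - mean_j), with n-1 = 3.
  S[X_1,X_1] = ((-0.25)·(-0.25) + (-4.25)·(-4.25) + (2.75)·(2.75) + (1.75)·(1.75)) / 3 = 28.75/3 = 9.5833
  S[X_1,X_2] = ((-0.25)·(2.25) + (-4.25)·(-3.75) + (2.75)·(-0.75) + (1.75)·(2.25)) / 3 = 17.25/3 = 5.75
  S[X_2,X_2] = ((2.25)·(2.25) + (-3.75)·(-3.75) + (-0.75)·(-0.75) + (2.25)·(2.25)) / 3 = 24.75/3 = 8.25

S is symmetric (S[j,i] = S[i,j]). Assembling:

S = [[9.5833, 5.75],
 [5.75, 8.25]]


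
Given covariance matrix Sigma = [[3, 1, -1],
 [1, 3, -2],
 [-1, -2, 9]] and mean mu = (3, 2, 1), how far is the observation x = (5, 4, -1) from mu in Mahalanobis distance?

Step 1 — centre the observation: (x - mu) = (2, 2, -2).

Step 2 — invert Sigma (cofactor / det for 3×3, or solve directly):
  Sigma^{-1} = [[0.377, -0.1148, 0.0164],
 [-0.1148, 0.4262, 0.082],
 [0.0164, 0.082, 0.1311]].

Step 3 — form the quadratic (x - mu)^T · Sigma^{-1} · (x - mu):
  Sigma^{-1} · (x - mu) = (0.4918, 0.459, -0.0656).
  (x - mu)^T · [Sigma^{-1} · (x - mu)] = (2)·(0.4918) + (2)·(0.459) + (-2)·(-0.0656) = 2.0328.

Step 4 — take square root: d = √(2.0328) ≈ 1.4258.

d(x, mu) = √(2.0328) ≈ 1.4258


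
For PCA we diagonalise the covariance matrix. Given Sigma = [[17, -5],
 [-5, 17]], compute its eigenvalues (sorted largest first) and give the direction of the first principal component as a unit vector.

Step 1 — characteristic polynomial of 2×2 Sigma:
  det(Sigma - λI) = λ² - trace · λ + det = 0.
  trace = 17 + 17 = 34, det = 17·17 - (-5)² = 264.
Step 2 — discriminant:
  Δ = trace² - 4·det = 1156 - 1056 = 100.
Step 3 — eigenvalues:
  λ = (trace ± √Δ)/2 = (34 ± 10)/2,
  λ_1 = 22,  λ_2 = 12.

Step 4 — unit eigenvector for λ_1: solve (Sigma - λ_1 I)v = 0. First row:
  (17 - 22)·v_x + (-5)·v_y = 0, i.e. (-5)·v_x + (-5)·v_y = 0,
  so v ∝ (b, λ_1 - a) = (-5, 5); multiply by -1 so the first entry is positive: u = (5, -5).
  ||u|| = √((5)² + (-5)²) = √(50) ≈ 7.0711,
  v_1 = u/||u|| ≈ (0.7071, -0.7071) (||v_1|| = 1).

λ_1 = 22,  λ_2 = 12;  v_1 ≈ (0.7071, -0.7071)


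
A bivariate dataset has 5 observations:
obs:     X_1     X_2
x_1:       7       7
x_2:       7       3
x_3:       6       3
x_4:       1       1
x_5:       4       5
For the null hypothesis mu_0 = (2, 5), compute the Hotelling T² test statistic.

Step 1 — sample mean vector:
  mean(X_1) = (7 + 7 + 6 + 1 + 4) / 5 = 25/5 = 5
  mean(X_2) = (7 + 3 + 3 + 1 + 5) / 5 = 19/5 = 3.8
  x̄ = (5, 3.8),  deviation x̄ - mu_0 = (5, 3.8) - (2, 5) = (3, -1.2).

Step 2 — sample covariance matrix, S[i,j] = (1/(n-1)) · Σ_k (x_{k,i} - mean_i) · (x_{k,j} - mean_j), divisor n-1 = 4:
  S[X_1,X_1] = ((2)·(2) + (2)·(2) + (1)·(1) + (-4)·(-4) + (-1)·(-1)) / 4 = 26/4 = 6.5
  S[X_1,X_2] = ((2)·(3.2) + (2)·(-0.8) + (1)·(-0.8) + (-4)·(-2.8) + (-1)·(1.2)) / 4 = 14/4 = 3.5
  S[X_2,X_2] = ((3.2)·(3.2) + (-0.8)·(-0.8) + (-0.8)·(-0.8) + (-2.8)·(-2.8) + (1.2)·(1.2)) / 4 = 20.8/4 = 5.2
  S = [[6.5, 3.5],
 [3.5, 5.2]].

Step 3 — invert S. det(S) = 6.5·5.2 - (3.5)² = 21.55.
  S^{-1} = (1/det) · [[d, -b], [-b, a]] = [[0.2413, -0.1624],
 [-0.1624, 0.3016]].

Step 4 — quadratic form (x̄ - mu_0)^T · S^{-1} · (x̄ - mu_0):
  S^{-1} · (x̄ - mu_0) = (0.9188, -0.8492),
  (x̄ - mu_0)^T · [...] = (3)·(0.9188) + (-1.2)·(-0.8492) = 3.7754.

Step 5 — scale by n: T² = 5 · 3.7754 = 18.877.

T² ≈ 18.877


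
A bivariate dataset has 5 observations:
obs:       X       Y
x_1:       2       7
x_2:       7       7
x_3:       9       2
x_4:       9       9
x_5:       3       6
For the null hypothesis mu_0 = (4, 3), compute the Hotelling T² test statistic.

Step 1 — sample mean vector:
  mean(X) = (2 + 7 + 9 + 9 + 3) / 5 = 30/5 = 6
  mean(Y) = (7 + 7 + 2 + 9 + 6) / 5 = 31/5 = 6.2
  x̄ = (6, 6.2),  deviation x̄ - mu_0 = (6, 6.2) - (4, 3) = (2, 3.2).

Step 2 — sample covariance matrix, S[i,j] = (1/(n-1)) · Σ_k (x_{k,i} - mean_i) · (x_{k,j} - mean_j), divisor n-1 = 4:
  S[X,X] = ((-4)·(-4) + (1)·(1) + (3)·(3) + (3)·(3) + (-3)·(-3)) / 4 = 44/4 = 11
  S[X,Y] = ((-4)·(0.8) + (1)·(0.8) + (3)·(-4.2) + (3)·(2.8) + (-3)·(-0.2)) / 4 = -6/4 = -1.5
  S[Y,Y] = ((0.8)·(0.8) + (0.8)·(0.8) + (-4.2)·(-4.2) + (2.8)·(2.8) + (-0.2)·(-0.2)) / 4 = 26.8/4 = 6.7
  S = [[11, -1.5],
 [-1.5, 6.7]].

Step 3 — invert S. det(S) = 11·6.7 - (-1.5)² = 71.45.
  S^{-1} = (1/det) · [[d, -b], [-b, a]] = [[0.0938, 0.021],
 [0.021, 0.154]].

Step 4 — quadratic form (x̄ - mu_0)^T · S^{-1} · (x̄ - mu_0):
  S^{-1} · (x̄ - mu_0) = (0.2547, 0.5346),
  (x̄ - mu_0)^T · [...] = (2)·(0.2547) + (3.2)·(0.5346) = 2.2203.

Step 5 — scale by n: T² = 5 · 2.2203 = 11.1015.

T² ≈ 11.1015


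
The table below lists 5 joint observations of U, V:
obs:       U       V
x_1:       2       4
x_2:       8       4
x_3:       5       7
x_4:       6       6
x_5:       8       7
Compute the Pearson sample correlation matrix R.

Step 1 — column means:
  mean(U) = (2 + 8 + 5 + 6 + 8) / 5 = 29/5 = 5.8
  mean(V) = (4 + 4 + 7 + 6 + 7) / 5 = 28/5 = 5.6

Step 2 — sample variances and covariances s[i,j] = (1/(n-1)) · Σ_k (x_{k,i} - mean_i) · (x_{k,j} - mean_j), with n-1 = 4:
  s[U,U] = ((-3.8)·(-3.8) + (2.2)·(2.2) + (-0.8)·(-0.8) + (0.2)·(0.2) + (2.2)·(2.2)) / 4 = 24.8/4 = 6.2
  s[U,V] = ((-3.8)·(-1.6) + (2.2)·(-1.6) + (-0.8)·(1.4) + (0.2)·(0.4) + (2.2)·(1.4)) / 4 = 4.6/4 = 1.15
  s[V,V] = ((-1.6)·(-1.6) + (-1.6)·(-1.6) + (1.4)·(1.4) + (0.4)·(0.4) + (1.4)·(1.4)) / 4 = 9.2/4 = 2.3
  Sample standard deviations s_i = √(s[i,i]):
  s(U) = √(6.2) = 2.49
  s(V) = √(2.3) = 1.5166

Step 3 — r_{ij} = s_{ij} / (s_i · s_j):
  r[U,U] = 1 (diagonal).
  r[U,V] = 1.15 / (2.49 · 1.5166) = 1.15 / 3.7762 = 0.3045
  r[V,V] = 1 (diagonal).

R is symmetric with unit diagonal. Assembling:

R = [[1, 0.3045],
 [0.3045, 1]]


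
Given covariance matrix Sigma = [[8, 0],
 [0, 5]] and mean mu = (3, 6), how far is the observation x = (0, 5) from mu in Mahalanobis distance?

Step 1 — centre the observation: (x - mu) = (-3, -1).

Step 2 — invert Sigma. det(Sigma) = 8·5 - (0)² = 40.
  Sigma^{-1} = (1/det) · [[d, -b], [-b, a]] = [[0.125, 0],
 [0, 0.2]].

Step 3 — form the quadratic (x - mu)^T · Sigma^{-1} · (x - mu):
  Sigma^{-1} · (x - mu) = (-0.375, -0.2).
  (x - mu)^T · [Sigma^{-1} · (x - mu)] = (-3)·(-0.375) + (-1)·(-0.2) = 1.325.

Step 4 — take square root: d = √(1.325) ≈ 1.1511.

d(x, mu) = √(1.325) ≈ 1.1511


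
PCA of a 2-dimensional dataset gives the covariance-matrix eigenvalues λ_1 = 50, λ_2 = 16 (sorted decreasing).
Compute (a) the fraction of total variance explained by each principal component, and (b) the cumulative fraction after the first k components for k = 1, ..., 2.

Step 1 — total variance = trace(Sigma) = Σ λ_i = 50 + 16 = 66.

Step 2 — fraction explained by component i = λ_i / Σ λ:
  PC1: 50/66 = 0.7576
  PC2: 16/66 = 0.2424

Step 3 — cumulative fraction after k components = (λ_1 + ... + λ_k) / Σ λ:
  k = 1: 50/66 = 0.7576
  k = 2: (50 + 16)/66 = 66/66 = 1

Summary (fraction, with percent):

explained: PC1 0.7576 (75.76%), PC2 0.2424 (24.24%);  cumulative: 0.7576, 1


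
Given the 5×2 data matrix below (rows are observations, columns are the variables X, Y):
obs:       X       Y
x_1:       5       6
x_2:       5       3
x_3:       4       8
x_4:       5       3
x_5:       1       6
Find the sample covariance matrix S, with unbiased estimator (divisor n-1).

Step 1 — column means:
  mean(X) = (5 + 5 + 4 + 5 + 1) / 5 = 20/5 = 4
  mean(Y) = (6 + 3 + 8 + 3 + 6) / 5 = 26/5 = 5.2

Step 2 — sample covariance S[i,j] = (1/(n-1)) · Σ_k (x_{k,i} - mean_i) · (x_{k,j} - mean_j), with n-1 = 4.
  S[X,X] = ((1)·(1) + (1)·(1) + (0)·(0) + (1)·(1) + (-3)·(-3)) / 4 = 12/4 = 3
  S[X,Y] = ((1)·(0.8) + (1)·(-2.2) + (0)·(2.8) + (1)·(-2.2) + (-3)·(0.8)) / 4 = -6/4 = -1.5
  S[Y,Y] = ((0.8)·(0.8) + (-2.2)·(-2.2) + (2.8)·(2.8) + (-2.2)·(-2.2) + (0.8)·(0.8)) / 4 = 18.8/4 = 4.7

S is symmetric (S[j,i] = S[i,j]). Assembling:

S = [[3, -1.5],
 [-1.5, 4.7]]


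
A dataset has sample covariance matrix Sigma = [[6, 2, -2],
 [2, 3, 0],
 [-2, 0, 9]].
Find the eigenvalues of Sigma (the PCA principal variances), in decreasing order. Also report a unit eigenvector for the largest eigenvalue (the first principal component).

Step 1 — characteristic polynomial p(λ) = det(λI - Sigma) = λ³ - tr·λ² + c_1·λ - det, where tr = trace, c_1 = sum of the principal 2×2 minors, det = det(Sigma):
  tr = 6 + 3 + 9 = 18,
  c_1 = (6·3 - (2)²) + (6·9 - (-2)²) + (3·9 - (0)²) = 14 + 50 + 27 = 91,
  det = 6·(3·9 - (0)²) - (2)·((2)·9 - (0)·(-2)) + (-2)·((2)·(0) - 3·(-2)) = 6·(27) - (2)·(18) + (-2)·(6) = 114.
  So p(λ) = λ³ - 18λ² + 91λ - 114.
Step 2 — look for an integer root (rational root theorem: any rational root is an integer divisor of 114). Testing λ = 6:
  p(6) = 216 - 648 + 546 - 114 = 0  ✓
  Dividing out (λ - 6): p(λ) = (λ - 6)(λ² - 12λ + 19).
Step 3 — remaining eigenvalues from the quadratic λ² - 12λ + 19 = 0:
  Δ = 12² - 4·19 = 144 - 76 = 68,  λ = (12 ± √68)/2 = (12 ± 8.2462)/2 ≈ 10.1231 or 1.8769.
  Sorted: λ_1 = 10.1231,  λ_2 = 6,  λ_3 = 1.8769  (check: sum = 18 = tr ✓).

Step 4 — unit eigenvector for λ_1 ≈ 10.1231: v spans the null space of (Sigma - λ_1 I), whose rows are
  r_1 = (-4.1231, 2, -2),  r_2 = (2, -7.1231, 0),  r_3 = (-2, 0, -1.1231).
  v is orthogonal to every row, so take v ∝ r_1 × r_2 = ((2)·(0) - (-2)·(-7.1231), (-2)·(2) - (-4.1231)·(0), (-4.1231)·(-7.1231) - (2)·(2)) ≈ (-14.2462, -4, 25.3693).
  Rescale (multiply by -1 so the first nonzero entry is positive): u = (14.2462, 4, -25.3693).
  ||u|| = √((14.2462)² + (4)² + (-25.3693)²) = √(862.5568) ≈ 29.3693,  v_1 = u/||u|| ≈ (0.4851, 0.1362, -0.8638) (||v_1|| = 1).

λ_1 = 10.1231,  λ_2 = 6,  λ_3 = 1.8769;  v_1 ≈ (0.4851, 0.1362, -0.8638)


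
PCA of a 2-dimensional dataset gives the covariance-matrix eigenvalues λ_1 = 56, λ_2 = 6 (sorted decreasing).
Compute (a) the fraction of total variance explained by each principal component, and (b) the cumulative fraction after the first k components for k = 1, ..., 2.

Step 1 — total variance = trace(Sigma) = Σ λ_i = 56 + 6 = 62.

Step 2 — fraction explained by component i = λ_i / Σ λ:
  PC1: 56/62 = 0.9032
  PC2: 6/62 = 0.0968

Step 3 — cumulative fraction after k components = (λ_1 + ... + λ_k) / Σ λ:
  k = 1: 56/62 = 0.9032
  k = 2: (56 + 6)/62 = 62/62 = 1

Summary (fraction, with percent):

explained: PC1 0.9032 (90.32%), PC2 0.0968 (9.68%);  cumulative: 0.9032, 1


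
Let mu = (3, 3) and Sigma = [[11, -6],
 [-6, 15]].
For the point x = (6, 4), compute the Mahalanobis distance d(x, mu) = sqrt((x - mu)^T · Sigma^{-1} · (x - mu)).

Step 1 — centre the observation: (x - mu) = (3, 1).

Step 2 — invert Sigma. det(Sigma) = 11·15 - (-6)² = 129.
  Sigma^{-1} = (1/det) · [[d, -b], [-b, a]] = [[0.1163, 0.0465],
 [0.0465, 0.0853]].

Step 3 — form the quadratic (x - mu)^T · Sigma^{-1} · (x - mu):
  Sigma^{-1} · (x - mu) = (0.3953, 0.2248).
  (x - mu)^T · [Sigma^{-1} · (x - mu)] = (3)·(0.3953) + (1)·(0.2248) = 1.4109.

Step 4 — take square root: d = √(1.4109) ≈ 1.1878.

d(x, mu) = √(1.4109) ≈ 1.1878


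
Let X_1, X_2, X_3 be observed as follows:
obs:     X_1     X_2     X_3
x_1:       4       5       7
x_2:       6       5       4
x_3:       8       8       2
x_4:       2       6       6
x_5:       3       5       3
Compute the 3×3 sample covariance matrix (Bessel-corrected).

Step 1 — column means:
  mean(X_1) = (4 + 6 + 8 + 2 + 3) / 5 = 23/5 = 4.6
  mean(X_2) = (5 + 5 + 8 + 6 + 5) / 5 = 29/5 = 5.8
  mean(X_3) = (7 + 4 + 2 + 6 + 3) / 5 = 22/5 = 4.4

Step 2 — sample covariance S[i,j] = (1/(n-1)) · Σ_k (x_{k,i} - mean_i) · (x_{k,j} - mean_j), with n-1 = 4.
  S[X_1,X_1] = ((-0.6)·(-0.6) + (1.4)·(1.4) + (3.4)·(3.4) + (-2.6)·(-2.6) + (-1.6)·(-1.6)) / 4 = 23.2/4 = 5.8
  S[X_1,X_2] = ((-0.6)·(-0.8) + (1.4)·(-0.8) + (3.4)·(2.2) + (-2.6)·(0.2) + (-1.6)·(-0.8)) / 4 = 7.6/4 = 1.9
  S[X_1,X_3] = ((-0.6)·(2.6) + (1.4)·(-0.4) + (3.4)·(-2.4) + (-2.6)·(1.6) + (-1.6)·(-1.4)) / 4 = -12.2/4 = -3.05
  S[X_2,X_2] = ((-0.8)·(-0.8) + (-0.8)·(-0.8) + (2.2)·(2.2) + (0.2)·(0.2) + (-0.8)·(-0.8)) / 4 = 6.8/4 = 1.7
  S[X_2,X_3] = ((-0.8)·(2.6) + (-0.8)·(-0.4) + (2.2)·(-2.4) + (0.2)·(1.6) + (-0.8)·(-1.4)) / 4 = -5.6/4 = -1.4
  S[X_3,X_3] = ((2.6)·(2.6) + (-0.4)·(-0.4) + (-2.4)·(-2.4) + (1.6)·(1.6) + (-1.4)·(-1.4)) / 4 = 17.2/4 = 4.3

S is symmetric (S[j,i] = S[i,j]). Assembling:

S = [[5.8, 1.9, -3.05],
 [1.9, 1.7, -1.4],
 [-3.05, -1.4, 4.3]]


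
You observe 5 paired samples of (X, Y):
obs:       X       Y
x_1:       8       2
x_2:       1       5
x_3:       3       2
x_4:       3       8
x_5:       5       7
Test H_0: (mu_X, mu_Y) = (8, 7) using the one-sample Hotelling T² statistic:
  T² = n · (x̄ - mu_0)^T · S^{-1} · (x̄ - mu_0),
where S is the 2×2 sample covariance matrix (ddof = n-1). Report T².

Step 1 — sample mean vector:
  mean(X) = (8 + 1 + 3 + 3 + 5) / 5 = 20/5 = 4
  mean(Y) = (2 + 5 + 2 + 8 + 7) / 5 = 24/5 = 4.8
  x̄ = (4, 4.8),  deviation x̄ - mu_0 = (4, 4.8) - (8, 7) = (-4, -2.2).

Step 2 — sample covariance matrix, S[i,j] = (1/(n-1)) · Σ_k (x_{k,i} - mean_i) · (x_{k,j} - mean_j), divisor n-1 = 4:
  S[X,X] = ((4)·(4) + (-3)·(-3) + (-1)·(-1) + (-1)·(-1) + (1)·(1)) / 4 = 28/4 = 7
  S[X,Y] = ((4)·(-2.8) + (-3)·(0.2) + (-1)·(-2.8) + (-1)·(3.2) + (1)·(2.2)) / 4 = -10/4 = -2.5
  S[Y,Y] = ((-2.8)·(-2.8) + (0.2)·(0.2) + (-2.8)·(-2.8) + (3.2)·(3.2) + (2.2)·(2.2)) / 4 = 30.8/4 = 7.7
  S = [[7, -2.5],
 [-2.5, 7.7]].

Step 3 — invert S. det(S) = 7·7.7 - (-2.5)² = 47.65.
  S^{-1} = (1/det) · [[d, -b], [-b, a]] = [[0.1616, 0.0525],
 [0.0525, 0.1469]].

Step 4 — quadratic form (x̄ - mu_0)^T · S^{-1} · (x̄ - mu_0):
  S^{-1} · (x̄ - mu_0) = (-0.7618, -0.5331),
  (x̄ - mu_0)^T · [...] = (-4)·(-0.7618) + (-2.2)·(-0.5331) = 4.2199.

Step 5 — scale by n: T² = 5 · 4.2199 = 21.0997.

T² ≈ 21.0997


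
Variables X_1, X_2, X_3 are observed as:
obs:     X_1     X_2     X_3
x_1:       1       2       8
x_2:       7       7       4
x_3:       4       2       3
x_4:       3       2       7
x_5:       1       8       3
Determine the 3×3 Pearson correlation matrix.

Step 1 — column means:
  mean(X_1) = (1 + 7 + 4 + 3 + 1) / 5 = 16/5 = 3.2
  mean(X_2) = (2 + 7 + 2 + 2 + 8) / 5 = 21/5 = 4.2
  mean(X_3) = (8 + 4 + 3 + 7 + 3) / 5 = 25/5 = 5

Step 2 — sample variances and covariances s[i,j] = (1/(n-1)) · Σ_k (x_{k,i} - mean_i) · (x_{k,j} - mean_j), with n-1 = 4:
  s[X_1,X_1] = ((-2.2)·(-2.2) + (3.8)·(3.8) + (0.8)·(0.8) + (-0.2)·(-0.2) + (-2.2)·(-2.2)) / 4 = 24.8/4 = 6.2
  s[X_1,X_2] = ((-2.2)·(-2.2) + (3.8)·(2.8) + (0.8)·(-2.2) + (-0.2)·(-2.2) + (-2.2)·(3.8)) / 4 = 5.8/4 = 1.45
  s[X_1,X_3] = ((-2.2)·(3) + (3.8)·(-1) + (0.8)·(-2) + (-0.2)·(2) + (-2.2)·(-2)) / 4 = -8/4 = -2
  s[X_2,X_2] = ((-2.2)·(-2.2) + (2.8)·(2.8) + (-2.2)·(-2.2) + (-2.2)·(-2.2) + (3.8)·(3.8)) / 4 = 36.8/4 = 9.2
  s[X_2,X_3] = ((-2.2)·(3) + (2.8)·(-1) + (-2.2)·(-2) + (-2.2)·(2) + (3.8)·(-2)) / 4 = -17/4 = -4.25
  s[X_3,X_3] = ((3)·(3) + (-1)·(-1) + (-2)·(-2) + (2)·(2) + (-2)·(-2)) / 4 = 22/4 = 5.5
  Sample standard deviations s_i = √(s[i,i]):
  s(X_1) = √(6.2) = 2.49
  s(X_2) = √(9.2) = 3.0332
  s(X_3) = √(5.5) = 2.3452

Step 3 — r_{ij} = s_{ij} / (s_i · s_j):
  r[X_1,X_1] = 1 (diagonal).
  r[X_1,X_2] = 1.45 / (2.49 · 3.0332) = 1.45 / 7.5525 = 0.192
  r[X_1,X_3] = -2 / (2.49 · 2.3452) = -2 / 5.8395 = -0.3425
  r[X_2,X_2] = 1 (diagonal).
  r[X_2,X_3] = -4.25 / (3.0332 · 2.3452) = -4.25 / 7.1134 = -0.5975
  r[X_3,X_3] = 1 (diagonal).

R is symmetric with unit diagonal. Assembling:

R = [[1, 0.192, -0.3425],
 [0.192, 1, -0.5975],
 [-0.3425, -0.5975, 1]]


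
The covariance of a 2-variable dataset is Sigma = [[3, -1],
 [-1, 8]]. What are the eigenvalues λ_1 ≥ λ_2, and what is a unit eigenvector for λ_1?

Step 1 — characteristic polynomial of 2×2 Sigma:
  det(Sigma - λI) = λ² - trace · λ + det = 0.
  trace = 3 + 8 = 11, det = 3·8 - (-1)² = 23.
Step 2 — discriminant:
  Δ = trace² - 4·det = 121 - 92 = 29.
Step 3 — eigenvalues:
  λ = (trace ± √Δ)/2 = (11 ± 5.3852)/2,
  λ_1 = 8.1926,  λ_2 = 2.8074.

Step 4 — unit eigenvector for λ_1: solve (Sigma - λ_1 I)v = 0. First row:
  (3 - 8.1926)·v_x + (-1)·v_y = 0, i.e. (-5.1926)·v_x + (-1)·v_y = 0,
  so v ∝ (b, λ_1 - a) = (-1, 5.1926); multiply by -1 so the first entry is positive: u = (1, -5.1926).
  ||u|| = √((1)² + (-5.1926)²) = √(27.9629) ≈ 5.288,
  v_1 = u/||u|| ≈ (0.1891, -0.982) (||v_1|| = 1).

λ_1 = 8.1926,  λ_2 = 2.8074;  v_1 ≈ (0.1891, -0.982)


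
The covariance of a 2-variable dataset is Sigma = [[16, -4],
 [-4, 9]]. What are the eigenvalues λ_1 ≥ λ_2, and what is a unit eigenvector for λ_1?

Step 1 — characteristic polynomial of 2×2 Sigma:
  det(Sigma - λI) = λ² - trace · λ + det = 0.
  trace = 16 + 9 = 25, det = 16·9 - (-4)² = 128.
Step 2 — discriminant:
  Δ = trace² - 4·det = 625 - 512 = 113.
Step 3 — eigenvalues:
  λ = (trace ± √Δ)/2 = (25 ± 10.6301)/2,
  λ_1 = 17.8151,  λ_2 = 7.1849.

Step 4 — unit eigenvector for λ_1: solve (Sigma - λ_1 I)v = 0. First row:
  (16 - 17.8151)·v_x + (-4)·v_y = 0, i.e. (-1.8151)·v_x + (-4)·v_y = 0,
  so v ∝ (b, λ_1 - a) = (-4, 1.8151); multiply by -1 so the first entry is positive: u = (4, -1.8151).
  ||u|| = √((4)² + (-1.8151)²) = √(19.2945) ≈ 4.3925,
  v_1 = u/||u|| ≈ (0.9106, -0.4132) (||v_1|| = 1).

λ_1 = 17.8151,  λ_2 = 7.1849;  v_1 ≈ (0.9106, -0.4132)


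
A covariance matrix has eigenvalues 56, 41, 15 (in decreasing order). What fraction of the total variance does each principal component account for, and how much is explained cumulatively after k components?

Step 1 — total variance = trace(Sigma) = Σ λ_i = 56 + 41 + 15 = 112.

Step 2 — fraction explained by component i = λ_i / Σ λ:
  PC1: 56/112 = 0.5
  PC2: 41/112 = 0.3661
  PC3: 15/112 = 0.1339

Step 3 — cumulative fraction after k components = (λ_1 + ... + λ_k) / Σ λ:
  k = 1: 56/112 = 0.5
  k = 2: (56 + 41)/112 = 97/112 = 0.8661
  k = 3: (56 + 41 + 15)/112 = 112/112 = 1

Summary (fraction, with percent):

explained: PC1 0.5 (50%), PC2 0.3661 (36.61%), PC3 0.1339 (13.39%);  cumulative: 0.5, 0.8661, 1
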